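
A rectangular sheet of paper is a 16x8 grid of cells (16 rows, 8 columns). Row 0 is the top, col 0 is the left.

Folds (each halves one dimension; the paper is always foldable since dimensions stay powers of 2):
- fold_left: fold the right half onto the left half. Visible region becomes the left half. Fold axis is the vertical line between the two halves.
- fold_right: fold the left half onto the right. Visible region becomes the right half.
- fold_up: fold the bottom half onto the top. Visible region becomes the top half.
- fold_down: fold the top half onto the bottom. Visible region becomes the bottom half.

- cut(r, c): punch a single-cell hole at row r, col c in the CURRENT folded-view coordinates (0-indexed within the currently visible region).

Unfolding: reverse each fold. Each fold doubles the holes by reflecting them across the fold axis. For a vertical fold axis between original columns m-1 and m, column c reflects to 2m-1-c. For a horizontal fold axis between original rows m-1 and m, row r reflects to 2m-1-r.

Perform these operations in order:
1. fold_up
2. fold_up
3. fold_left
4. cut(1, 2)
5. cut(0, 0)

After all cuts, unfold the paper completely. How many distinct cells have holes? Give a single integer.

Answer: 16

Derivation:
Op 1 fold_up: fold axis h@8; visible region now rows[0,8) x cols[0,8) = 8x8
Op 2 fold_up: fold axis h@4; visible region now rows[0,4) x cols[0,8) = 4x8
Op 3 fold_left: fold axis v@4; visible region now rows[0,4) x cols[0,4) = 4x4
Op 4 cut(1, 2): punch at orig (1,2); cuts so far [(1, 2)]; region rows[0,4) x cols[0,4) = 4x4
Op 5 cut(0, 0): punch at orig (0,0); cuts so far [(0, 0), (1, 2)]; region rows[0,4) x cols[0,4) = 4x4
Unfold 1 (reflect across v@4): 4 holes -> [(0, 0), (0, 7), (1, 2), (1, 5)]
Unfold 2 (reflect across h@4): 8 holes -> [(0, 0), (0, 7), (1, 2), (1, 5), (6, 2), (6, 5), (7, 0), (7, 7)]
Unfold 3 (reflect across h@8): 16 holes -> [(0, 0), (0, 7), (1, 2), (1, 5), (6, 2), (6, 5), (7, 0), (7, 7), (8, 0), (8, 7), (9, 2), (9, 5), (14, 2), (14, 5), (15, 0), (15, 7)]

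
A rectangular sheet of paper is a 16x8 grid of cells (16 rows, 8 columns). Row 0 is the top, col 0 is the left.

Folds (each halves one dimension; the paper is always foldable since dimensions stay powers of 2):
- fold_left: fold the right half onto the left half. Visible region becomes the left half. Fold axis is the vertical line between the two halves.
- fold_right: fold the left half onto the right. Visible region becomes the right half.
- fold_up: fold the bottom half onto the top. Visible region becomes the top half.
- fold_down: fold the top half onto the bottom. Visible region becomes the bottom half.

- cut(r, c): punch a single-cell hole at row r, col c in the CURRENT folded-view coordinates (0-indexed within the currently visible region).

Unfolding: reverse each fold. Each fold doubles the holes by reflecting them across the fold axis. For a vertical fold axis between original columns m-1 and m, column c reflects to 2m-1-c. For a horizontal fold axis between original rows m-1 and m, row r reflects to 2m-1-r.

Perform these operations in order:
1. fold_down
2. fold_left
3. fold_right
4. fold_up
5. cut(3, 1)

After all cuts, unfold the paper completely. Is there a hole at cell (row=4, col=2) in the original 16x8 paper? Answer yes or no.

Answer: no

Derivation:
Op 1 fold_down: fold axis h@8; visible region now rows[8,16) x cols[0,8) = 8x8
Op 2 fold_left: fold axis v@4; visible region now rows[8,16) x cols[0,4) = 8x4
Op 3 fold_right: fold axis v@2; visible region now rows[8,16) x cols[2,4) = 8x2
Op 4 fold_up: fold axis h@12; visible region now rows[8,12) x cols[2,4) = 4x2
Op 5 cut(3, 1): punch at orig (11,3); cuts so far [(11, 3)]; region rows[8,12) x cols[2,4) = 4x2
Unfold 1 (reflect across h@12): 2 holes -> [(11, 3), (12, 3)]
Unfold 2 (reflect across v@2): 4 holes -> [(11, 0), (11, 3), (12, 0), (12, 3)]
Unfold 3 (reflect across v@4): 8 holes -> [(11, 0), (11, 3), (11, 4), (11, 7), (12, 0), (12, 3), (12, 4), (12, 7)]
Unfold 4 (reflect across h@8): 16 holes -> [(3, 0), (3, 3), (3, 4), (3, 7), (4, 0), (4, 3), (4, 4), (4, 7), (11, 0), (11, 3), (11, 4), (11, 7), (12, 0), (12, 3), (12, 4), (12, 7)]
Holes: [(3, 0), (3, 3), (3, 4), (3, 7), (4, 0), (4, 3), (4, 4), (4, 7), (11, 0), (11, 3), (11, 4), (11, 7), (12, 0), (12, 3), (12, 4), (12, 7)]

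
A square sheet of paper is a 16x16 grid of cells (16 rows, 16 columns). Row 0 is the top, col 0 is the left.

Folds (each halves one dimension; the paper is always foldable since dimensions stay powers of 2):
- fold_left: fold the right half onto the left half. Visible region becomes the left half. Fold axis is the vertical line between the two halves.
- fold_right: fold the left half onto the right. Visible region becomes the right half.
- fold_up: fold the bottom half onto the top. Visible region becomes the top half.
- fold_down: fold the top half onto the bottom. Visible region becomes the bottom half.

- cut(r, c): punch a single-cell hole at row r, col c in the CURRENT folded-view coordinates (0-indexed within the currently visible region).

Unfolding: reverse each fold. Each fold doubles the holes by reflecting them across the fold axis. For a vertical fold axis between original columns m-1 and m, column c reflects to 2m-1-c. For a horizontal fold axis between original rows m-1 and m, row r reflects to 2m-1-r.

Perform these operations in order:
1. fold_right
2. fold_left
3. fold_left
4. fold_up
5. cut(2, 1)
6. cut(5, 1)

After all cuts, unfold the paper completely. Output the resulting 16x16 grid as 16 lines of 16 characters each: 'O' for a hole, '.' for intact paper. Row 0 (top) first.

Op 1 fold_right: fold axis v@8; visible region now rows[0,16) x cols[8,16) = 16x8
Op 2 fold_left: fold axis v@12; visible region now rows[0,16) x cols[8,12) = 16x4
Op 3 fold_left: fold axis v@10; visible region now rows[0,16) x cols[8,10) = 16x2
Op 4 fold_up: fold axis h@8; visible region now rows[0,8) x cols[8,10) = 8x2
Op 5 cut(2, 1): punch at orig (2,9); cuts so far [(2, 9)]; region rows[0,8) x cols[8,10) = 8x2
Op 6 cut(5, 1): punch at orig (5,9); cuts so far [(2, 9), (5, 9)]; region rows[0,8) x cols[8,10) = 8x2
Unfold 1 (reflect across h@8): 4 holes -> [(2, 9), (5, 9), (10, 9), (13, 9)]
Unfold 2 (reflect across v@10): 8 holes -> [(2, 9), (2, 10), (5, 9), (5, 10), (10, 9), (10, 10), (13, 9), (13, 10)]
Unfold 3 (reflect across v@12): 16 holes -> [(2, 9), (2, 10), (2, 13), (2, 14), (5, 9), (5, 10), (5, 13), (5, 14), (10, 9), (10, 10), (10, 13), (10, 14), (13, 9), (13, 10), (13, 13), (13, 14)]
Unfold 4 (reflect across v@8): 32 holes -> [(2, 1), (2, 2), (2, 5), (2, 6), (2, 9), (2, 10), (2, 13), (2, 14), (5, 1), (5, 2), (5, 5), (5, 6), (5, 9), (5, 10), (5, 13), (5, 14), (10, 1), (10, 2), (10, 5), (10, 6), (10, 9), (10, 10), (10, 13), (10, 14), (13, 1), (13, 2), (13, 5), (13, 6), (13, 9), (13, 10), (13, 13), (13, 14)]

Answer: ................
................
.OO..OO..OO..OO.
................
................
.OO..OO..OO..OO.
................
................
................
................
.OO..OO..OO..OO.
................
................
.OO..OO..OO..OO.
................
................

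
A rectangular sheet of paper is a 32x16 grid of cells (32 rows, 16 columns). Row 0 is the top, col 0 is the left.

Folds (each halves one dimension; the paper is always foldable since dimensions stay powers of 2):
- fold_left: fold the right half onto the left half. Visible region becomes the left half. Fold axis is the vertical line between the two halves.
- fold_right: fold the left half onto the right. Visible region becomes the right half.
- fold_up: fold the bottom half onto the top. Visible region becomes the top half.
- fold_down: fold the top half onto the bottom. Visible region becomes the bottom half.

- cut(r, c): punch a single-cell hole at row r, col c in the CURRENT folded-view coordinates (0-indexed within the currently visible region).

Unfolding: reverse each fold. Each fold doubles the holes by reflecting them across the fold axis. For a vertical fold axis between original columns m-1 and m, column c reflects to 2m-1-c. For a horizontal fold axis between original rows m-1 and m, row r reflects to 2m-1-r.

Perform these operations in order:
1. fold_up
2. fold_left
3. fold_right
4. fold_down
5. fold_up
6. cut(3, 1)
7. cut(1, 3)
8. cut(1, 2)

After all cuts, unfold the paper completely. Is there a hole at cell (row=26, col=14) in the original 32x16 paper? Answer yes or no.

Answer: no

Derivation:
Op 1 fold_up: fold axis h@16; visible region now rows[0,16) x cols[0,16) = 16x16
Op 2 fold_left: fold axis v@8; visible region now rows[0,16) x cols[0,8) = 16x8
Op 3 fold_right: fold axis v@4; visible region now rows[0,16) x cols[4,8) = 16x4
Op 4 fold_down: fold axis h@8; visible region now rows[8,16) x cols[4,8) = 8x4
Op 5 fold_up: fold axis h@12; visible region now rows[8,12) x cols[4,8) = 4x4
Op 6 cut(3, 1): punch at orig (11,5); cuts so far [(11, 5)]; region rows[8,12) x cols[4,8) = 4x4
Op 7 cut(1, 3): punch at orig (9,7); cuts so far [(9, 7), (11, 5)]; region rows[8,12) x cols[4,8) = 4x4
Op 8 cut(1, 2): punch at orig (9,6); cuts so far [(9, 6), (9, 7), (11, 5)]; region rows[8,12) x cols[4,8) = 4x4
Unfold 1 (reflect across h@12): 6 holes -> [(9, 6), (9, 7), (11, 5), (12, 5), (14, 6), (14, 7)]
Unfold 2 (reflect across h@8): 12 holes -> [(1, 6), (1, 7), (3, 5), (4, 5), (6, 6), (6, 7), (9, 6), (9, 7), (11, 5), (12, 5), (14, 6), (14, 7)]
Unfold 3 (reflect across v@4): 24 holes -> [(1, 0), (1, 1), (1, 6), (1, 7), (3, 2), (3, 5), (4, 2), (4, 5), (6, 0), (6, 1), (6, 6), (6, 7), (9, 0), (9, 1), (9, 6), (9, 7), (11, 2), (11, 5), (12, 2), (12, 5), (14, 0), (14, 1), (14, 6), (14, 7)]
Unfold 4 (reflect across v@8): 48 holes -> [(1, 0), (1, 1), (1, 6), (1, 7), (1, 8), (1, 9), (1, 14), (1, 15), (3, 2), (3, 5), (3, 10), (3, 13), (4, 2), (4, 5), (4, 10), (4, 13), (6, 0), (6, 1), (6, 6), (6, 7), (6, 8), (6, 9), (6, 14), (6, 15), (9, 0), (9, 1), (9, 6), (9, 7), (9, 8), (9, 9), (9, 14), (9, 15), (11, 2), (11, 5), (11, 10), (11, 13), (12, 2), (12, 5), (12, 10), (12, 13), (14, 0), (14, 1), (14, 6), (14, 7), (14, 8), (14, 9), (14, 14), (14, 15)]
Unfold 5 (reflect across h@16): 96 holes -> [(1, 0), (1, 1), (1, 6), (1, 7), (1, 8), (1, 9), (1, 14), (1, 15), (3, 2), (3, 5), (3, 10), (3, 13), (4, 2), (4, 5), (4, 10), (4, 13), (6, 0), (6, 1), (6, 6), (6, 7), (6, 8), (6, 9), (6, 14), (6, 15), (9, 0), (9, 1), (9, 6), (9, 7), (9, 8), (9, 9), (9, 14), (9, 15), (11, 2), (11, 5), (11, 10), (11, 13), (12, 2), (12, 5), (12, 10), (12, 13), (14, 0), (14, 1), (14, 6), (14, 7), (14, 8), (14, 9), (14, 14), (14, 15), (17, 0), (17, 1), (17, 6), (17, 7), (17, 8), (17, 9), (17, 14), (17, 15), (19, 2), (19, 5), (19, 10), (19, 13), (20, 2), (20, 5), (20, 10), (20, 13), (22, 0), (22, 1), (22, 6), (22, 7), (22, 8), (22, 9), (22, 14), (22, 15), (25, 0), (25, 1), (25, 6), (25, 7), (25, 8), (25, 9), (25, 14), (25, 15), (27, 2), (27, 5), (27, 10), (27, 13), (28, 2), (28, 5), (28, 10), (28, 13), (30, 0), (30, 1), (30, 6), (30, 7), (30, 8), (30, 9), (30, 14), (30, 15)]
Holes: [(1, 0), (1, 1), (1, 6), (1, 7), (1, 8), (1, 9), (1, 14), (1, 15), (3, 2), (3, 5), (3, 10), (3, 13), (4, 2), (4, 5), (4, 10), (4, 13), (6, 0), (6, 1), (6, 6), (6, 7), (6, 8), (6, 9), (6, 14), (6, 15), (9, 0), (9, 1), (9, 6), (9, 7), (9, 8), (9, 9), (9, 14), (9, 15), (11, 2), (11, 5), (11, 10), (11, 13), (12, 2), (12, 5), (12, 10), (12, 13), (14, 0), (14, 1), (14, 6), (14, 7), (14, 8), (14, 9), (14, 14), (14, 15), (17, 0), (17, 1), (17, 6), (17, 7), (17, 8), (17, 9), (17, 14), (17, 15), (19, 2), (19, 5), (19, 10), (19, 13), (20, 2), (20, 5), (20, 10), (20, 13), (22, 0), (22, 1), (22, 6), (22, 7), (22, 8), (22, 9), (22, 14), (22, 15), (25, 0), (25, 1), (25, 6), (25, 7), (25, 8), (25, 9), (25, 14), (25, 15), (27, 2), (27, 5), (27, 10), (27, 13), (28, 2), (28, 5), (28, 10), (28, 13), (30, 0), (30, 1), (30, 6), (30, 7), (30, 8), (30, 9), (30, 14), (30, 15)]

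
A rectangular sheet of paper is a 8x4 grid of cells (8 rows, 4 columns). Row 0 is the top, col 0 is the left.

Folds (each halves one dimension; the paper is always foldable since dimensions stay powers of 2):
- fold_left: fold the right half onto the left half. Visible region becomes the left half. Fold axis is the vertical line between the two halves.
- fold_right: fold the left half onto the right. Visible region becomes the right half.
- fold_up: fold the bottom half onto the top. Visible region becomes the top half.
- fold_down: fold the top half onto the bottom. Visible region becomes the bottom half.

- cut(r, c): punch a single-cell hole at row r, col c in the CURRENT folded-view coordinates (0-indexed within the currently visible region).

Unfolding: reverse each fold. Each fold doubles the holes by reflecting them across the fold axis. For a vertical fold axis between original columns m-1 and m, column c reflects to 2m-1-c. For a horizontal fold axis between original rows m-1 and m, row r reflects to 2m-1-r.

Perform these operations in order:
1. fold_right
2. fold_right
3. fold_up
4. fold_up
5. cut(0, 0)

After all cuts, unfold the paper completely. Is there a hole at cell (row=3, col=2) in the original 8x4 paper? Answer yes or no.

Answer: yes

Derivation:
Op 1 fold_right: fold axis v@2; visible region now rows[0,8) x cols[2,4) = 8x2
Op 2 fold_right: fold axis v@3; visible region now rows[0,8) x cols[3,4) = 8x1
Op 3 fold_up: fold axis h@4; visible region now rows[0,4) x cols[3,4) = 4x1
Op 4 fold_up: fold axis h@2; visible region now rows[0,2) x cols[3,4) = 2x1
Op 5 cut(0, 0): punch at orig (0,3); cuts so far [(0, 3)]; region rows[0,2) x cols[3,4) = 2x1
Unfold 1 (reflect across h@2): 2 holes -> [(0, 3), (3, 3)]
Unfold 2 (reflect across h@4): 4 holes -> [(0, 3), (3, 3), (4, 3), (7, 3)]
Unfold 3 (reflect across v@3): 8 holes -> [(0, 2), (0, 3), (3, 2), (3, 3), (4, 2), (4, 3), (7, 2), (7, 3)]
Unfold 4 (reflect across v@2): 16 holes -> [(0, 0), (0, 1), (0, 2), (0, 3), (3, 0), (3, 1), (3, 2), (3, 3), (4, 0), (4, 1), (4, 2), (4, 3), (7, 0), (7, 1), (7, 2), (7, 3)]
Holes: [(0, 0), (0, 1), (0, 2), (0, 3), (3, 0), (3, 1), (3, 2), (3, 3), (4, 0), (4, 1), (4, 2), (4, 3), (7, 0), (7, 1), (7, 2), (7, 3)]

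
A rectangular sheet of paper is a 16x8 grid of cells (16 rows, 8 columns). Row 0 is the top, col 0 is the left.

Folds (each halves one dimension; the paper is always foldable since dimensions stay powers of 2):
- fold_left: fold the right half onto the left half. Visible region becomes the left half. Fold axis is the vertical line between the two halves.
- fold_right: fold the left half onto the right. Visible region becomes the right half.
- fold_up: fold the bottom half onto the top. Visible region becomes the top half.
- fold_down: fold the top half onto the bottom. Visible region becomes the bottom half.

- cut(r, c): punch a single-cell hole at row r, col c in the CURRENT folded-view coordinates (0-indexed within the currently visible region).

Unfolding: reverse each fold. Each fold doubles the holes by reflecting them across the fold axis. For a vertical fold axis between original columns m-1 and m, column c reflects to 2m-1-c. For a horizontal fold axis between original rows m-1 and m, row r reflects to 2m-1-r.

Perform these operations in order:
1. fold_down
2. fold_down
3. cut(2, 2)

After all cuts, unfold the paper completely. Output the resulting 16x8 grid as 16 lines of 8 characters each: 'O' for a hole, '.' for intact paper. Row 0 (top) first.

Op 1 fold_down: fold axis h@8; visible region now rows[8,16) x cols[0,8) = 8x8
Op 2 fold_down: fold axis h@12; visible region now rows[12,16) x cols[0,8) = 4x8
Op 3 cut(2, 2): punch at orig (14,2); cuts so far [(14, 2)]; region rows[12,16) x cols[0,8) = 4x8
Unfold 1 (reflect across h@12): 2 holes -> [(9, 2), (14, 2)]
Unfold 2 (reflect across h@8): 4 holes -> [(1, 2), (6, 2), (9, 2), (14, 2)]

Answer: ........
..O.....
........
........
........
........
..O.....
........
........
..O.....
........
........
........
........
..O.....
........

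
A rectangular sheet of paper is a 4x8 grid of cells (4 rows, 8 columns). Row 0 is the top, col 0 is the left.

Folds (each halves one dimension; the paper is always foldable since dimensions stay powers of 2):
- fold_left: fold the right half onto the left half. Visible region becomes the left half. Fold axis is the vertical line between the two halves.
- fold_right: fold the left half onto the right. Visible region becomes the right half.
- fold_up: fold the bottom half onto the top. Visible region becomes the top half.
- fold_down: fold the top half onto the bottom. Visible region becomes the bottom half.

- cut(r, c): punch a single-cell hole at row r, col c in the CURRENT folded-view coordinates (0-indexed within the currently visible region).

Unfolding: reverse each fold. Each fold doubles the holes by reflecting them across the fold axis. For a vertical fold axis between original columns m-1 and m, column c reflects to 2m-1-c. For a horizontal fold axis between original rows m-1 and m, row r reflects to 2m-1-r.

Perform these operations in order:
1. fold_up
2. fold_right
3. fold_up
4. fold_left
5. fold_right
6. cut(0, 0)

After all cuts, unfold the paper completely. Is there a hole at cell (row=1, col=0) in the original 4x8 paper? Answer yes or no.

Answer: yes

Derivation:
Op 1 fold_up: fold axis h@2; visible region now rows[0,2) x cols[0,8) = 2x8
Op 2 fold_right: fold axis v@4; visible region now rows[0,2) x cols[4,8) = 2x4
Op 3 fold_up: fold axis h@1; visible region now rows[0,1) x cols[4,8) = 1x4
Op 4 fold_left: fold axis v@6; visible region now rows[0,1) x cols[4,6) = 1x2
Op 5 fold_right: fold axis v@5; visible region now rows[0,1) x cols[5,6) = 1x1
Op 6 cut(0, 0): punch at orig (0,5); cuts so far [(0, 5)]; region rows[0,1) x cols[5,6) = 1x1
Unfold 1 (reflect across v@5): 2 holes -> [(0, 4), (0, 5)]
Unfold 2 (reflect across v@6): 4 holes -> [(0, 4), (0, 5), (0, 6), (0, 7)]
Unfold 3 (reflect across h@1): 8 holes -> [(0, 4), (0, 5), (0, 6), (0, 7), (1, 4), (1, 5), (1, 6), (1, 7)]
Unfold 4 (reflect across v@4): 16 holes -> [(0, 0), (0, 1), (0, 2), (0, 3), (0, 4), (0, 5), (0, 6), (0, 7), (1, 0), (1, 1), (1, 2), (1, 3), (1, 4), (1, 5), (1, 6), (1, 7)]
Unfold 5 (reflect across h@2): 32 holes -> [(0, 0), (0, 1), (0, 2), (0, 3), (0, 4), (0, 5), (0, 6), (0, 7), (1, 0), (1, 1), (1, 2), (1, 3), (1, 4), (1, 5), (1, 6), (1, 7), (2, 0), (2, 1), (2, 2), (2, 3), (2, 4), (2, 5), (2, 6), (2, 7), (3, 0), (3, 1), (3, 2), (3, 3), (3, 4), (3, 5), (3, 6), (3, 7)]
Holes: [(0, 0), (0, 1), (0, 2), (0, 3), (0, 4), (0, 5), (0, 6), (0, 7), (1, 0), (1, 1), (1, 2), (1, 3), (1, 4), (1, 5), (1, 6), (1, 7), (2, 0), (2, 1), (2, 2), (2, 3), (2, 4), (2, 5), (2, 6), (2, 7), (3, 0), (3, 1), (3, 2), (3, 3), (3, 4), (3, 5), (3, 6), (3, 7)]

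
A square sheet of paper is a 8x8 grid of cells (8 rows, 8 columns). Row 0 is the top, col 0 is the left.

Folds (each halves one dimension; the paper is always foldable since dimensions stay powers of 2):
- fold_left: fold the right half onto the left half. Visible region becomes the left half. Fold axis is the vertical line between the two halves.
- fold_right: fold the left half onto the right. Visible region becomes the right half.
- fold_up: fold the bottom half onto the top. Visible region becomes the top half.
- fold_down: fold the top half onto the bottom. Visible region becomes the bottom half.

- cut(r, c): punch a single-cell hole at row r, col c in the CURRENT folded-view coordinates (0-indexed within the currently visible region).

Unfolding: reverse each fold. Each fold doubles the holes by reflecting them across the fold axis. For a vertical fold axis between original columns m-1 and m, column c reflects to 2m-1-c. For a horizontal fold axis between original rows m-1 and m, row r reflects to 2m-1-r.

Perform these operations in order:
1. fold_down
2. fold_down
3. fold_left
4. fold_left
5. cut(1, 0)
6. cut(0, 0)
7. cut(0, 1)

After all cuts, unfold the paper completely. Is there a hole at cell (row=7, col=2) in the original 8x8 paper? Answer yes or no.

Answer: no

Derivation:
Op 1 fold_down: fold axis h@4; visible region now rows[4,8) x cols[0,8) = 4x8
Op 2 fold_down: fold axis h@6; visible region now rows[6,8) x cols[0,8) = 2x8
Op 3 fold_left: fold axis v@4; visible region now rows[6,8) x cols[0,4) = 2x4
Op 4 fold_left: fold axis v@2; visible region now rows[6,8) x cols[0,2) = 2x2
Op 5 cut(1, 0): punch at orig (7,0); cuts so far [(7, 0)]; region rows[6,8) x cols[0,2) = 2x2
Op 6 cut(0, 0): punch at orig (6,0); cuts so far [(6, 0), (7, 0)]; region rows[6,8) x cols[0,2) = 2x2
Op 7 cut(0, 1): punch at orig (6,1); cuts so far [(6, 0), (6, 1), (7, 0)]; region rows[6,8) x cols[0,2) = 2x2
Unfold 1 (reflect across v@2): 6 holes -> [(6, 0), (6, 1), (6, 2), (6, 3), (7, 0), (7, 3)]
Unfold 2 (reflect across v@4): 12 holes -> [(6, 0), (6, 1), (6, 2), (6, 3), (6, 4), (6, 5), (6, 6), (6, 7), (7, 0), (7, 3), (7, 4), (7, 7)]
Unfold 3 (reflect across h@6): 24 holes -> [(4, 0), (4, 3), (4, 4), (4, 7), (5, 0), (5, 1), (5, 2), (5, 3), (5, 4), (5, 5), (5, 6), (5, 7), (6, 0), (6, 1), (6, 2), (6, 3), (6, 4), (6, 5), (6, 6), (6, 7), (7, 0), (7, 3), (7, 4), (7, 7)]
Unfold 4 (reflect across h@4): 48 holes -> [(0, 0), (0, 3), (0, 4), (0, 7), (1, 0), (1, 1), (1, 2), (1, 3), (1, 4), (1, 5), (1, 6), (1, 7), (2, 0), (2, 1), (2, 2), (2, 3), (2, 4), (2, 5), (2, 6), (2, 7), (3, 0), (3, 3), (3, 4), (3, 7), (4, 0), (4, 3), (4, 4), (4, 7), (5, 0), (5, 1), (5, 2), (5, 3), (5, 4), (5, 5), (5, 6), (5, 7), (6, 0), (6, 1), (6, 2), (6, 3), (6, 4), (6, 5), (6, 6), (6, 7), (7, 0), (7, 3), (7, 4), (7, 7)]
Holes: [(0, 0), (0, 3), (0, 4), (0, 7), (1, 0), (1, 1), (1, 2), (1, 3), (1, 4), (1, 5), (1, 6), (1, 7), (2, 0), (2, 1), (2, 2), (2, 3), (2, 4), (2, 5), (2, 6), (2, 7), (3, 0), (3, 3), (3, 4), (3, 7), (4, 0), (4, 3), (4, 4), (4, 7), (5, 0), (5, 1), (5, 2), (5, 3), (5, 4), (5, 5), (5, 6), (5, 7), (6, 0), (6, 1), (6, 2), (6, 3), (6, 4), (6, 5), (6, 6), (6, 7), (7, 0), (7, 3), (7, 4), (7, 7)]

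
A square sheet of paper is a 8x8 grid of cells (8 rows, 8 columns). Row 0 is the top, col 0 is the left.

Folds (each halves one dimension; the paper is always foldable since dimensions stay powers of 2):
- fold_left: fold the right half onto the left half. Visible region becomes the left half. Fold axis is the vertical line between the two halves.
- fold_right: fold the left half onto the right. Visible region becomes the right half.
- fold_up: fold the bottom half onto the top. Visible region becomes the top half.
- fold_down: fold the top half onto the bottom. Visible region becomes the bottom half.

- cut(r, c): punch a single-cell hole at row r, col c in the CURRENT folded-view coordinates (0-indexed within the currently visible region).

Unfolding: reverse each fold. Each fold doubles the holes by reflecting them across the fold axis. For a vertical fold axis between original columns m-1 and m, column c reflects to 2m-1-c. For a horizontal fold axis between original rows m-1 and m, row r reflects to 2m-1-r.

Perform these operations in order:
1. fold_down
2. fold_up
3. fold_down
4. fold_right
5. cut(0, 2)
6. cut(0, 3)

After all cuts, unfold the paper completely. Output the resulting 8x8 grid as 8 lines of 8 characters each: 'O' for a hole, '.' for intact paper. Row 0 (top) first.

Answer: OO....OO
OO....OO
OO....OO
OO....OO
OO....OO
OO....OO
OO....OO
OO....OO

Derivation:
Op 1 fold_down: fold axis h@4; visible region now rows[4,8) x cols[0,8) = 4x8
Op 2 fold_up: fold axis h@6; visible region now rows[4,6) x cols[0,8) = 2x8
Op 3 fold_down: fold axis h@5; visible region now rows[5,6) x cols[0,8) = 1x8
Op 4 fold_right: fold axis v@4; visible region now rows[5,6) x cols[4,8) = 1x4
Op 5 cut(0, 2): punch at orig (5,6); cuts so far [(5, 6)]; region rows[5,6) x cols[4,8) = 1x4
Op 6 cut(0, 3): punch at orig (5,7); cuts so far [(5, 6), (5, 7)]; region rows[5,6) x cols[4,8) = 1x4
Unfold 1 (reflect across v@4): 4 holes -> [(5, 0), (5, 1), (5, 6), (5, 7)]
Unfold 2 (reflect across h@5): 8 holes -> [(4, 0), (4, 1), (4, 6), (4, 7), (5, 0), (5, 1), (5, 6), (5, 7)]
Unfold 3 (reflect across h@6): 16 holes -> [(4, 0), (4, 1), (4, 6), (4, 7), (5, 0), (5, 1), (5, 6), (5, 7), (6, 0), (6, 1), (6, 6), (6, 7), (7, 0), (7, 1), (7, 6), (7, 7)]
Unfold 4 (reflect across h@4): 32 holes -> [(0, 0), (0, 1), (0, 6), (0, 7), (1, 0), (1, 1), (1, 6), (1, 7), (2, 0), (2, 1), (2, 6), (2, 7), (3, 0), (3, 1), (3, 6), (3, 7), (4, 0), (4, 1), (4, 6), (4, 7), (5, 0), (5, 1), (5, 6), (5, 7), (6, 0), (6, 1), (6, 6), (6, 7), (7, 0), (7, 1), (7, 6), (7, 7)]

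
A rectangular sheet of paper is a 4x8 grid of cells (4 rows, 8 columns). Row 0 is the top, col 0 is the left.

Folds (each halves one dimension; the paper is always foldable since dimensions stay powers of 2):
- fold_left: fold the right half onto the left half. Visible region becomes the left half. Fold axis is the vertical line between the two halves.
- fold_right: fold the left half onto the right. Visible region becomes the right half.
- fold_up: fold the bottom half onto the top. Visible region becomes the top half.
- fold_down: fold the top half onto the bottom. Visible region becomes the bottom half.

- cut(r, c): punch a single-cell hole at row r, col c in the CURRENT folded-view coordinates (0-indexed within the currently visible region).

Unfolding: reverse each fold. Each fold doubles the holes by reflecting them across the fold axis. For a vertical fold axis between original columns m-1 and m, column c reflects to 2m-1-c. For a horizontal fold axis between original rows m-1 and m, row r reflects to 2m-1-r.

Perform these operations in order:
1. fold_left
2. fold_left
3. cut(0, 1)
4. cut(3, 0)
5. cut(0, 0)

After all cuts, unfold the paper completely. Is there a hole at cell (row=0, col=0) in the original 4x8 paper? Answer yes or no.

Op 1 fold_left: fold axis v@4; visible region now rows[0,4) x cols[0,4) = 4x4
Op 2 fold_left: fold axis v@2; visible region now rows[0,4) x cols[0,2) = 4x2
Op 3 cut(0, 1): punch at orig (0,1); cuts so far [(0, 1)]; region rows[0,4) x cols[0,2) = 4x2
Op 4 cut(3, 0): punch at orig (3,0); cuts so far [(0, 1), (3, 0)]; region rows[0,4) x cols[0,2) = 4x2
Op 5 cut(0, 0): punch at orig (0,0); cuts so far [(0, 0), (0, 1), (3, 0)]; region rows[0,4) x cols[0,2) = 4x2
Unfold 1 (reflect across v@2): 6 holes -> [(0, 0), (0, 1), (0, 2), (0, 3), (3, 0), (3, 3)]
Unfold 2 (reflect across v@4): 12 holes -> [(0, 0), (0, 1), (0, 2), (0, 3), (0, 4), (0, 5), (0, 6), (0, 7), (3, 0), (3, 3), (3, 4), (3, 7)]
Holes: [(0, 0), (0, 1), (0, 2), (0, 3), (0, 4), (0, 5), (0, 6), (0, 7), (3, 0), (3, 3), (3, 4), (3, 7)]

Answer: yes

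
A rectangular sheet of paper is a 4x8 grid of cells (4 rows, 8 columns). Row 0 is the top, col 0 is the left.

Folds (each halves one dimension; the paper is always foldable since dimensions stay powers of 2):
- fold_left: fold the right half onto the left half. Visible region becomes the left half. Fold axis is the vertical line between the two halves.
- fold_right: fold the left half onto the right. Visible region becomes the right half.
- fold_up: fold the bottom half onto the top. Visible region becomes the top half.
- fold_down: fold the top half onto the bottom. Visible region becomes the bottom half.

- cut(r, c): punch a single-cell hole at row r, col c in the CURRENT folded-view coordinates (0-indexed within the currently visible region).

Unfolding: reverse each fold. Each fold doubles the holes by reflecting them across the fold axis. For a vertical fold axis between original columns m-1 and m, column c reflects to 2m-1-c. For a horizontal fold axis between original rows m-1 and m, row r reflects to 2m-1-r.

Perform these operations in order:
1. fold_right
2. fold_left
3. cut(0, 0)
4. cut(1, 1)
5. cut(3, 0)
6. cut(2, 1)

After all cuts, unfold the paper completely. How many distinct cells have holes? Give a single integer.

Op 1 fold_right: fold axis v@4; visible region now rows[0,4) x cols[4,8) = 4x4
Op 2 fold_left: fold axis v@6; visible region now rows[0,4) x cols[4,6) = 4x2
Op 3 cut(0, 0): punch at orig (0,4); cuts so far [(0, 4)]; region rows[0,4) x cols[4,6) = 4x2
Op 4 cut(1, 1): punch at orig (1,5); cuts so far [(0, 4), (1, 5)]; region rows[0,4) x cols[4,6) = 4x2
Op 5 cut(3, 0): punch at orig (3,4); cuts so far [(0, 4), (1, 5), (3, 4)]; region rows[0,4) x cols[4,6) = 4x2
Op 6 cut(2, 1): punch at orig (2,5); cuts so far [(0, 4), (1, 5), (2, 5), (3, 4)]; region rows[0,4) x cols[4,6) = 4x2
Unfold 1 (reflect across v@6): 8 holes -> [(0, 4), (0, 7), (1, 5), (1, 6), (2, 5), (2, 6), (3, 4), (3, 7)]
Unfold 2 (reflect across v@4): 16 holes -> [(0, 0), (0, 3), (0, 4), (0, 7), (1, 1), (1, 2), (1, 5), (1, 6), (2, 1), (2, 2), (2, 5), (2, 6), (3, 0), (3, 3), (3, 4), (3, 7)]

Answer: 16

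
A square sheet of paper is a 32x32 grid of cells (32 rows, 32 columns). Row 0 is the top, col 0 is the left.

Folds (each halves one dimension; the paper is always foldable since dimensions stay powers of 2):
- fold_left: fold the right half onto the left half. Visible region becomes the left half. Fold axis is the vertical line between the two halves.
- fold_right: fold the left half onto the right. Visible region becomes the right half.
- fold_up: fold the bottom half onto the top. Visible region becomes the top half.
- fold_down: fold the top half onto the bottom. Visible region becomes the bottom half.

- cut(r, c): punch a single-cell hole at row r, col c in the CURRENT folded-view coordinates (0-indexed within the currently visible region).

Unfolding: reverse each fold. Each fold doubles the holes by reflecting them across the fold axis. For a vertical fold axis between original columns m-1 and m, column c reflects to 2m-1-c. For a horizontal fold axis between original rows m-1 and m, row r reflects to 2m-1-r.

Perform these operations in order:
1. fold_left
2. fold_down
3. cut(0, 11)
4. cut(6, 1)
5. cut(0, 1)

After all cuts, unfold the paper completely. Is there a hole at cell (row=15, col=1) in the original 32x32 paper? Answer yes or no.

Answer: yes

Derivation:
Op 1 fold_left: fold axis v@16; visible region now rows[0,32) x cols[0,16) = 32x16
Op 2 fold_down: fold axis h@16; visible region now rows[16,32) x cols[0,16) = 16x16
Op 3 cut(0, 11): punch at orig (16,11); cuts so far [(16, 11)]; region rows[16,32) x cols[0,16) = 16x16
Op 4 cut(6, 1): punch at orig (22,1); cuts so far [(16, 11), (22, 1)]; region rows[16,32) x cols[0,16) = 16x16
Op 5 cut(0, 1): punch at orig (16,1); cuts so far [(16, 1), (16, 11), (22, 1)]; region rows[16,32) x cols[0,16) = 16x16
Unfold 1 (reflect across h@16): 6 holes -> [(9, 1), (15, 1), (15, 11), (16, 1), (16, 11), (22, 1)]
Unfold 2 (reflect across v@16): 12 holes -> [(9, 1), (9, 30), (15, 1), (15, 11), (15, 20), (15, 30), (16, 1), (16, 11), (16, 20), (16, 30), (22, 1), (22, 30)]
Holes: [(9, 1), (9, 30), (15, 1), (15, 11), (15, 20), (15, 30), (16, 1), (16, 11), (16, 20), (16, 30), (22, 1), (22, 30)]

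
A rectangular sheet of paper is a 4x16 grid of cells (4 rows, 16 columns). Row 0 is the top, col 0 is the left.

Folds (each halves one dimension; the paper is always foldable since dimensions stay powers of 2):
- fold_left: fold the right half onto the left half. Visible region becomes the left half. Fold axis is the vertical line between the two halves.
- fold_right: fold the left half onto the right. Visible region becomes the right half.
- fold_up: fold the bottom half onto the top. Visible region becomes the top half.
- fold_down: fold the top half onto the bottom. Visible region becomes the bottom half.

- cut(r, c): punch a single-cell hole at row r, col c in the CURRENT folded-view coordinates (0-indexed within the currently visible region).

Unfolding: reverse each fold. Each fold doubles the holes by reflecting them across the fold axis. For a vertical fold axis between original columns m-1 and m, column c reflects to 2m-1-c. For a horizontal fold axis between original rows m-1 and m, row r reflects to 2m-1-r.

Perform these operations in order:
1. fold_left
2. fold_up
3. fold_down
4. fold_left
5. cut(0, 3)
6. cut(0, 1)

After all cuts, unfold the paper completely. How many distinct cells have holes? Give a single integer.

Answer: 32

Derivation:
Op 1 fold_left: fold axis v@8; visible region now rows[0,4) x cols[0,8) = 4x8
Op 2 fold_up: fold axis h@2; visible region now rows[0,2) x cols[0,8) = 2x8
Op 3 fold_down: fold axis h@1; visible region now rows[1,2) x cols[0,8) = 1x8
Op 4 fold_left: fold axis v@4; visible region now rows[1,2) x cols[0,4) = 1x4
Op 5 cut(0, 3): punch at orig (1,3); cuts so far [(1, 3)]; region rows[1,2) x cols[0,4) = 1x4
Op 6 cut(0, 1): punch at orig (1,1); cuts so far [(1, 1), (1, 3)]; region rows[1,2) x cols[0,4) = 1x4
Unfold 1 (reflect across v@4): 4 holes -> [(1, 1), (1, 3), (1, 4), (1, 6)]
Unfold 2 (reflect across h@1): 8 holes -> [(0, 1), (0, 3), (0, 4), (0, 6), (1, 1), (1, 3), (1, 4), (1, 6)]
Unfold 3 (reflect across h@2): 16 holes -> [(0, 1), (0, 3), (0, 4), (0, 6), (1, 1), (1, 3), (1, 4), (1, 6), (2, 1), (2, 3), (2, 4), (2, 6), (3, 1), (3, 3), (3, 4), (3, 6)]
Unfold 4 (reflect across v@8): 32 holes -> [(0, 1), (0, 3), (0, 4), (0, 6), (0, 9), (0, 11), (0, 12), (0, 14), (1, 1), (1, 3), (1, 4), (1, 6), (1, 9), (1, 11), (1, 12), (1, 14), (2, 1), (2, 3), (2, 4), (2, 6), (2, 9), (2, 11), (2, 12), (2, 14), (3, 1), (3, 3), (3, 4), (3, 6), (3, 9), (3, 11), (3, 12), (3, 14)]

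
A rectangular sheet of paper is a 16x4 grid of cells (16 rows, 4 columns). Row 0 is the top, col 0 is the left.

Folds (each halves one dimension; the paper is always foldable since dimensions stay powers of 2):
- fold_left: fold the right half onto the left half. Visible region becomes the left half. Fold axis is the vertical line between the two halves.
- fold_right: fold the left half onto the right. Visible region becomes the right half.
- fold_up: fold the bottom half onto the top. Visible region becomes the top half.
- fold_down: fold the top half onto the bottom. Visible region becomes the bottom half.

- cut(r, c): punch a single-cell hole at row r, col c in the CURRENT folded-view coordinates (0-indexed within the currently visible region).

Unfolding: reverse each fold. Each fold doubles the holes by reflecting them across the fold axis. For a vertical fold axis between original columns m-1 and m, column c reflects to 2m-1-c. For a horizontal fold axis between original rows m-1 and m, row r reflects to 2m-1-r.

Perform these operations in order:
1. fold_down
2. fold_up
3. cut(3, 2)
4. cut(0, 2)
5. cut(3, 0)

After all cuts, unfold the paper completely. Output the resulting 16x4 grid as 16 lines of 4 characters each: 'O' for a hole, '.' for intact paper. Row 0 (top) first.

Answer: ..O.
....
....
O.O.
O.O.
....
....
..O.
..O.
....
....
O.O.
O.O.
....
....
..O.

Derivation:
Op 1 fold_down: fold axis h@8; visible region now rows[8,16) x cols[0,4) = 8x4
Op 2 fold_up: fold axis h@12; visible region now rows[8,12) x cols[0,4) = 4x4
Op 3 cut(3, 2): punch at orig (11,2); cuts so far [(11, 2)]; region rows[8,12) x cols[0,4) = 4x4
Op 4 cut(0, 2): punch at orig (8,2); cuts so far [(8, 2), (11, 2)]; region rows[8,12) x cols[0,4) = 4x4
Op 5 cut(3, 0): punch at orig (11,0); cuts so far [(8, 2), (11, 0), (11, 2)]; region rows[8,12) x cols[0,4) = 4x4
Unfold 1 (reflect across h@12): 6 holes -> [(8, 2), (11, 0), (11, 2), (12, 0), (12, 2), (15, 2)]
Unfold 2 (reflect across h@8): 12 holes -> [(0, 2), (3, 0), (3, 2), (4, 0), (4, 2), (7, 2), (8, 2), (11, 0), (11, 2), (12, 0), (12, 2), (15, 2)]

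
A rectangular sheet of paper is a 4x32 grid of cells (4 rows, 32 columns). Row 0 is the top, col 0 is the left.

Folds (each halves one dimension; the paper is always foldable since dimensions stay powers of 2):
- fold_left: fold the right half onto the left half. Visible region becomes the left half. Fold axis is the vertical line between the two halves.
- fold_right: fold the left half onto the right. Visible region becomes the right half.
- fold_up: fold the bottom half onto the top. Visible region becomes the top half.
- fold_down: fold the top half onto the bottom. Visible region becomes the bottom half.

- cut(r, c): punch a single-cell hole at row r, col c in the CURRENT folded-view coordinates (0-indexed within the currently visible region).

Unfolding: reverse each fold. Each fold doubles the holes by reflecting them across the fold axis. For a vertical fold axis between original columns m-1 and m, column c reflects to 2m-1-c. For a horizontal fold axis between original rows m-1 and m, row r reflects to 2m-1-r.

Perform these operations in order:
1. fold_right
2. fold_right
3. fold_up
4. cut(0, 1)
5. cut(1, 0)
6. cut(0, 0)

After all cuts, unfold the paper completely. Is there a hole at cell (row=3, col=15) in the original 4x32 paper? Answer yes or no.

Answer: no

Derivation:
Op 1 fold_right: fold axis v@16; visible region now rows[0,4) x cols[16,32) = 4x16
Op 2 fold_right: fold axis v@24; visible region now rows[0,4) x cols[24,32) = 4x8
Op 3 fold_up: fold axis h@2; visible region now rows[0,2) x cols[24,32) = 2x8
Op 4 cut(0, 1): punch at orig (0,25); cuts so far [(0, 25)]; region rows[0,2) x cols[24,32) = 2x8
Op 5 cut(1, 0): punch at orig (1,24); cuts so far [(0, 25), (1, 24)]; region rows[0,2) x cols[24,32) = 2x8
Op 6 cut(0, 0): punch at orig (0,24); cuts so far [(0, 24), (0, 25), (1, 24)]; region rows[0,2) x cols[24,32) = 2x8
Unfold 1 (reflect across h@2): 6 holes -> [(0, 24), (0, 25), (1, 24), (2, 24), (3, 24), (3, 25)]
Unfold 2 (reflect across v@24): 12 holes -> [(0, 22), (0, 23), (0, 24), (0, 25), (1, 23), (1, 24), (2, 23), (2, 24), (3, 22), (3, 23), (3, 24), (3, 25)]
Unfold 3 (reflect across v@16): 24 holes -> [(0, 6), (0, 7), (0, 8), (0, 9), (0, 22), (0, 23), (0, 24), (0, 25), (1, 7), (1, 8), (1, 23), (1, 24), (2, 7), (2, 8), (2, 23), (2, 24), (3, 6), (3, 7), (3, 8), (3, 9), (3, 22), (3, 23), (3, 24), (3, 25)]
Holes: [(0, 6), (0, 7), (0, 8), (0, 9), (0, 22), (0, 23), (0, 24), (0, 25), (1, 7), (1, 8), (1, 23), (1, 24), (2, 7), (2, 8), (2, 23), (2, 24), (3, 6), (3, 7), (3, 8), (3, 9), (3, 22), (3, 23), (3, 24), (3, 25)]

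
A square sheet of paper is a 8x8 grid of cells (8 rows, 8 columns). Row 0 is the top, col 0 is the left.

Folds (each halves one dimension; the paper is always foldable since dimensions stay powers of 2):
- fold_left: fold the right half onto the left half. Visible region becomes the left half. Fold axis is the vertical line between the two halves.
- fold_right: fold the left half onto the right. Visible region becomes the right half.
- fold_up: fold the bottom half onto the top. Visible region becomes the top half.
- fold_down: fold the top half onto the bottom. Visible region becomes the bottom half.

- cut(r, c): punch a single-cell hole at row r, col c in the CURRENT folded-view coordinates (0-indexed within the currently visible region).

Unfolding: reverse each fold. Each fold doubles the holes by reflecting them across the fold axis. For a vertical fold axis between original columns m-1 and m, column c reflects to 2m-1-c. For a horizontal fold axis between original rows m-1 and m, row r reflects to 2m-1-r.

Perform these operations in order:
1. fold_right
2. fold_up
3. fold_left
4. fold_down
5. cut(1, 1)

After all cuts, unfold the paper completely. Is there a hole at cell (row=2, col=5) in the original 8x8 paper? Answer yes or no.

Op 1 fold_right: fold axis v@4; visible region now rows[0,8) x cols[4,8) = 8x4
Op 2 fold_up: fold axis h@4; visible region now rows[0,4) x cols[4,8) = 4x4
Op 3 fold_left: fold axis v@6; visible region now rows[0,4) x cols[4,6) = 4x2
Op 4 fold_down: fold axis h@2; visible region now rows[2,4) x cols[4,6) = 2x2
Op 5 cut(1, 1): punch at orig (3,5); cuts so far [(3, 5)]; region rows[2,4) x cols[4,6) = 2x2
Unfold 1 (reflect across h@2): 2 holes -> [(0, 5), (3, 5)]
Unfold 2 (reflect across v@6): 4 holes -> [(0, 5), (0, 6), (3, 5), (3, 6)]
Unfold 3 (reflect across h@4): 8 holes -> [(0, 5), (0, 6), (3, 5), (3, 6), (4, 5), (4, 6), (7, 5), (7, 6)]
Unfold 4 (reflect across v@4): 16 holes -> [(0, 1), (0, 2), (0, 5), (0, 6), (3, 1), (3, 2), (3, 5), (3, 6), (4, 1), (4, 2), (4, 5), (4, 6), (7, 1), (7, 2), (7, 5), (7, 6)]
Holes: [(0, 1), (0, 2), (0, 5), (0, 6), (3, 1), (3, 2), (3, 5), (3, 6), (4, 1), (4, 2), (4, 5), (4, 6), (7, 1), (7, 2), (7, 5), (7, 6)]

Answer: no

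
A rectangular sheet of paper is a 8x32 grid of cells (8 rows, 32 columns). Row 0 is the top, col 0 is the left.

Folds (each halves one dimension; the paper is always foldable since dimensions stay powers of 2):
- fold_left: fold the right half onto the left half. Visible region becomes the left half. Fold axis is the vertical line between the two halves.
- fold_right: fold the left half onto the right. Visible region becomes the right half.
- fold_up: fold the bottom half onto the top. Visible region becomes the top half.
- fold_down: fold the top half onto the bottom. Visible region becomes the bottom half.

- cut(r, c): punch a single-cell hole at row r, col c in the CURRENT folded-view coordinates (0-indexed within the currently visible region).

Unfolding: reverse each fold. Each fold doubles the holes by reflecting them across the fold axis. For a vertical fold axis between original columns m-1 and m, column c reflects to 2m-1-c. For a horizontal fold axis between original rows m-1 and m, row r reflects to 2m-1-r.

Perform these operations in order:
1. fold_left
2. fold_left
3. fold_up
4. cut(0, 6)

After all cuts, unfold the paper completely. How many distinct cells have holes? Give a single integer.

Answer: 8

Derivation:
Op 1 fold_left: fold axis v@16; visible region now rows[0,8) x cols[0,16) = 8x16
Op 2 fold_left: fold axis v@8; visible region now rows[0,8) x cols[0,8) = 8x8
Op 3 fold_up: fold axis h@4; visible region now rows[0,4) x cols[0,8) = 4x8
Op 4 cut(0, 6): punch at orig (0,6); cuts so far [(0, 6)]; region rows[0,4) x cols[0,8) = 4x8
Unfold 1 (reflect across h@4): 2 holes -> [(0, 6), (7, 6)]
Unfold 2 (reflect across v@8): 4 holes -> [(0, 6), (0, 9), (7, 6), (7, 9)]
Unfold 3 (reflect across v@16): 8 holes -> [(0, 6), (0, 9), (0, 22), (0, 25), (7, 6), (7, 9), (7, 22), (7, 25)]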